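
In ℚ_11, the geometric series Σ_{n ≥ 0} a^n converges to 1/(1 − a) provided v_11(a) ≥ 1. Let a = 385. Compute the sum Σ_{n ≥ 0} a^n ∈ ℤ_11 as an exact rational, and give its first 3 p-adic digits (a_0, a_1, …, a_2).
Σ a^n = 1/(1 − a) = -1/384;  first 3 digits = (1, 2, 7)

v_11(a) = 1 ≥ 1, so the series converges in ℤ_11 to 1/(1 − a) = 1/(1 − 385) = -1/384. Expand this rational in ℤ_11: compute digits iteratively via d_i = x_i mod 11, x_{i+1} = (x_i − d_i)/11. The first 3 digits are (1, 2, 7).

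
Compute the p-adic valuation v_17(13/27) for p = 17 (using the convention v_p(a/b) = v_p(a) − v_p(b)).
v_17(13/27) = 0

Factor powers of 17 from the numerator and denominator of the reduced fraction: 13 = 17^0 · 13 and 27 = 17^0 · 27. Apply v_p(a/b) = v_p(a) − v_p(b): v_17(13/27) = 0 − 0 = 0.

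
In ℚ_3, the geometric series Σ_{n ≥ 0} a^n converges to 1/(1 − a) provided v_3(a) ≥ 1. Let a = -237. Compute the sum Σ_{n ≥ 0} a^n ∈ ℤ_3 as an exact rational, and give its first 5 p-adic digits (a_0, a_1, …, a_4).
Σ a^n = 1/(1 − a) = 1/238;  first 5 digits = (1, 2, 1, 0, 1)

v_3(a) = 1 ≥ 1, so the series converges in ℤ_3 to 1/(1 − a) = 1/(1 − (-237)) = 1/238. Expand this rational in ℤ_3: compute digits iteratively via d_i = x_i mod 3, x_{i+1} = (x_i − d_i)/3. The first 5 digits are (1, 2, 1, 0, 1).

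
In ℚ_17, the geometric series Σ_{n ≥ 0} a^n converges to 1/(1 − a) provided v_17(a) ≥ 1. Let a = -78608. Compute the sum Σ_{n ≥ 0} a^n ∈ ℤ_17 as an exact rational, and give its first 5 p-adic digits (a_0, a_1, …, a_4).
Σ a^n = 1/(1 − a) = 1/78609;  first 5 digits = (1, 0, 0, 1, 16)

v_17(a) = 3 ≥ 1, so the series converges in ℤ_17 to 1/(1 − a) = 1/(1 − (-78608)) = 1/78609. Expand this rational in ℤ_17: compute digits iteratively via d_i = x_i mod 17, x_{i+1} = (x_i − d_i)/17. The first 5 digits are (1, 0, 0, 1, 16).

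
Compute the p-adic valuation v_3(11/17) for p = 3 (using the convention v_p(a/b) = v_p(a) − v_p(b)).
v_3(11/17) = 0

Factor powers of 3 from the numerator and denominator of the reduced fraction: 11 = 3^0 · 11 and 17 = 3^0 · 17. Apply v_p(a/b) = v_p(a) − v_p(b): v_3(11/17) = 0 − 0 = 0.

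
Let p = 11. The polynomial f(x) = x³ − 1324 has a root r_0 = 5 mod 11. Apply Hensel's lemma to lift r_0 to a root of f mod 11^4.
r_3 = 9993 (mod 14641)

Hensel: r_{i+1} = r_i − f(r_i)/f′(r_i) mod 11^{i+2}, where f′(x) = 3x². Iterate:
  r_0 = 5 (mod 11)
  r_1 = 71 (mod 121)
  r_2 = 676 (mod 1331)
  r_3 = 9993 (mod 14641)
Final: r = 9993 with f(r) ≡ 0 mod 11^4.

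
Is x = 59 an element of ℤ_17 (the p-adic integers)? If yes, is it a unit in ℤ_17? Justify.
x ∈ ℤ_17^× (unit); v_17(x) = 0

ℤ_17 = {x ∈ ℚ_17 : v_17(x) ≥ 0} and ℤ_17^× = {x ∈ ℤ_17 : v_17(x) = 0}. Here v_17(59) = v_17(num) − v_17(den) = 0; compare against these criteria.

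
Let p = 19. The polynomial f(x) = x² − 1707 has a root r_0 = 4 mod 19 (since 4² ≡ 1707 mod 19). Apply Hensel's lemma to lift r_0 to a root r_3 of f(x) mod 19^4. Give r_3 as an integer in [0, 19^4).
r_3 = 108380 (mod 130321)

Hensel's recurrence: r_{i+1} = r_i − f(r_i)·(f′(r_i))^{-1} mod 19^{i+2}, with f′(x) = 2x. Iterate:
  r_0 = 4 (mod 19)
  r_1 = 80 (mod 361)
  r_2 = 5495 (mod 6859)
  r_3 = 108380 (mod 130321)
Final: r_3 = 108380, and one checks f(r_3) ≡ 0 mod 19^4.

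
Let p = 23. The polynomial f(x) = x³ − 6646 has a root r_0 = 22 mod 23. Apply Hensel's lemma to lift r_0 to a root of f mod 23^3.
r_2 = 1333 (mod 12167)

Hensel: r_{i+1} = r_i − f(r_i)/f′(r_i) mod 23^{i+2}, where f′(x) = 3x². Iterate:
  r_0 = 22 (mod 23)
  r_1 = 275 (mod 529)
  r_2 = 1333 (mod 12167)
Final: r = 1333 with f(r) ≡ 0 mod 23^3.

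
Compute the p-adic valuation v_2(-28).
v_2(-28) = 2

v_2(n) is the largest exponent k such that 2^k divides n. Factor out: -28 = -2^2 · 7. (Sign doesn't affect v_p.) So v_2(-28) = 2.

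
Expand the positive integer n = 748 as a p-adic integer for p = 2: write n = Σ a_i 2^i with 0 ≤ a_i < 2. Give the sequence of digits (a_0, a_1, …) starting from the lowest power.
(a_0, a_1, …) = (0, 0, 1, 1, 0, 1, 1, 1, 0, 1)

Repeated division by 2 gives the digits low-to-high: 748 = 1·2^2 + 1·2^3 + 1·2^5 + 1·2^6 + 1·2^7 + 1·2^9. Digit sequence: (0, 0, 1, 1, 0, 1, 1, 1, 0, 1).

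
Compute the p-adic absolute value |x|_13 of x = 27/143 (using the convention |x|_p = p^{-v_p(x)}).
|27/143|_13 = 13

Step 1 — compute v_13(x) by factoring powers of 13 out of the numerator and denominator: v_13(27/143) = -1. Step 2 — apply |x|_p = p^{-v_p(x)} = 13^{1} = 13.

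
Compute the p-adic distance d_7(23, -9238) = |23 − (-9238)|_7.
d_7(23, -9238) = 1/343

Step 1 — x − y = 23 − (-9238) = 9261. Step 2 — v_7(9261) = 3 (factor: 9261 = (7^3 · 27); the sign does not affect v_p). Step 3 — |x − y|_7 = 7^{-3} = 1/343.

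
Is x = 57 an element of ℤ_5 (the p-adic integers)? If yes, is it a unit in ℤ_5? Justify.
x ∈ ℤ_5^× (unit); v_5(x) = 0

ℤ_5 = {x ∈ ℚ_5 : v_5(x) ≥ 0} and ℤ_5^× = {x ∈ ℤ_5 : v_5(x) = 0}. Here v_5(57) = v_5(num) − v_5(den) = 0; compare against these criteria.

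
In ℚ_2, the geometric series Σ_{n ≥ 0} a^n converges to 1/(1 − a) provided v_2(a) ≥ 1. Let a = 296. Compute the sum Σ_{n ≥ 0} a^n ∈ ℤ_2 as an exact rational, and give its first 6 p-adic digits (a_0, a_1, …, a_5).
Σ a^n = 1/(1 − a) = -1/295;  first 6 digits = (1, 0, 0, 1, 0, 1)

v_2(a) = 3 ≥ 1, so the series converges in ℤ_2 to 1/(1 − a) = 1/(1 − 296) = -1/295. Expand this rational in ℤ_2: compute digits iteratively via d_i = x_i mod 2, x_{i+1} = (x_i − d_i)/2. The first 6 digits are (1, 0, 0, 1, 0, 1).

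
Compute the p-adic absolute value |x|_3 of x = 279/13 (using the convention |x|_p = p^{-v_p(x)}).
|279/13|_3 = 1/9

Step 1 — compute v_3(x) by factoring powers of 3 out of the numerator and denominator: v_3(279/13) = 2. Step 2 — apply |x|_p = p^{-v_p(x)} = 3^{-2} = 1/9.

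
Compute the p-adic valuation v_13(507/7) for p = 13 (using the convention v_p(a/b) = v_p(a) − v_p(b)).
v_13(507/7) = 2

Factor powers of 13 from the numerator and denominator of the reduced fraction: 507 = 13^2 · 3 and 7 = 13^0 · 7. Apply v_p(a/b) = v_p(a) − v_p(b): v_13(507/7) = 2 − 0 = 2.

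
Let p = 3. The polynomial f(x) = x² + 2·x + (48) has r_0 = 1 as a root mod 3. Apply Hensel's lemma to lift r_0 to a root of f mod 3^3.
r_2 = 13 (mod 27)

Hensel: r_{i+1} = r_i − f(r_i)·(f′(r_i))^{-1} mod 3^{i+2}, f′(x) = 2x + 2. Iterate:
  r_0 = 1 (mod 3)
  r_1 = 4 (mod 9)
  r_2 = 13 (mod 27)
Final: r = 13 satisfies f(r) ≡ 0 mod 3^3.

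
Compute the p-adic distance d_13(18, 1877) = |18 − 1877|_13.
d_13(18, 1877) = 1/169

Step 1 — x − y = 18 − 1877 = -1859. Step 2 — v_13(-1859) = 2 (factor: -1859 = −(13^2 · 11); the sign does not affect v_p). Step 3 — |x − y|_13 = 13^{-2} = 1/169.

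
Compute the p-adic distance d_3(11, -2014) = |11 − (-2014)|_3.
d_3(11, -2014) = 1/81

Step 1 — x − y = 11 − (-2014) = 2025. Step 2 — v_3(2025) = 4 (factor: 2025 = (3^4 · 25); the sign does not affect v_p). Step 3 — |x − y|_3 = 3^{-4} = 1/81.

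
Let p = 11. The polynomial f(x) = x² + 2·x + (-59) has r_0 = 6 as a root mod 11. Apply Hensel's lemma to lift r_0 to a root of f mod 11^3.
r_2 = 534 (mod 1331)

Hensel: r_{i+1} = r_i − f(r_i)·(f′(r_i))^{-1} mod 11^{i+2}, f′(x) = 2x + 2. Iterate:
  r_0 = 6 (mod 11)
  r_1 = 50 (mod 121)
  r_2 = 534 (mod 1331)
Final: r = 534 satisfies f(r) ≡ 0 mod 11^3.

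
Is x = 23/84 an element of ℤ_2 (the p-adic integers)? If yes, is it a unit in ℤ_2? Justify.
x ∉ ℤ_2 (v_2(x) = -2 < 0)

ℤ_2 = {x ∈ ℚ_2 : v_2(x) ≥ 0} and ℤ_2^× = {x ∈ ℤ_2 : v_2(x) = 0}. Here v_2(23/84) = v_2(num) − v_2(den) = -2; compare against these criteria.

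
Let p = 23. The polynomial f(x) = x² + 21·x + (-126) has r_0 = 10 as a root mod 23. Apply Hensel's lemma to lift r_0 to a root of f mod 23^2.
r_1 = 470 (mod 529)

Hensel: r_{i+1} = r_i − f(r_i)·(f′(r_i))^{-1} mod 23^{i+2}, f′(x) = 2x + 21. Iterate:
  r_0 = 10 (mod 23)
  r_1 = 470 (mod 529)
Final: r = 470 satisfies f(r) ≡ 0 mod 23^2.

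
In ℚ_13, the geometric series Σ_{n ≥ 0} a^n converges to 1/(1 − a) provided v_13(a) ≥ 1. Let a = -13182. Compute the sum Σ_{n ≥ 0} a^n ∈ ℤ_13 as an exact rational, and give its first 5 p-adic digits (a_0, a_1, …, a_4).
Σ a^n = 1/(1 − a) = 1/13183;  first 5 digits = (1, 0, 0, 7, 12)

v_13(a) = 3 ≥ 1, so the series converges in ℤ_13 to 1/(1 − a) = 1/(1 − (-13182)) = 1/13183. Expand this rational in ℤ_13: compute digits iteratively via d_i = x_i mod 13, x_{i+1} = (x_i − d_i)/13. The first 5 digits are (1, 0, 0, 7, 12).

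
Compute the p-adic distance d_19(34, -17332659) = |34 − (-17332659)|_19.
d_19(34, -17332659) = 1/2476099

Step 1 — x − y = 34 − (-17332659) = 17332693. Step 2 — v_19(17332693) = 5 (factor: 17332693 = (19^5 · 7); the sign does not affect v_p). Step 3 — |x − y|_19 = 19^{-5} = 1/2476099.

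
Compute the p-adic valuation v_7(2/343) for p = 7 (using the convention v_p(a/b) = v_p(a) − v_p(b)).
v_7(2/343) = -3

Factor powers of 7 from the numerator and denominator of the reduced fraction: 2 = 7^0 · 2 and 343 = 7^3 · 1. Apply v_p(a/b) = v_p(a) − v_p(b): v_7(2/343) = 0 − 3 = -3.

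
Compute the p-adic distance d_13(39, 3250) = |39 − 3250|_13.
d_13(39, 3250) = 1/169

Step 1 — x − y = 39 − 3250 = -3211. Step 2 — v_13(-3211) = 2 (factor: -3211 = −(13^2 · 19); the sign does not affect v_p). Step 3 — |x − y|_13 = 13^{-2} = 1/169.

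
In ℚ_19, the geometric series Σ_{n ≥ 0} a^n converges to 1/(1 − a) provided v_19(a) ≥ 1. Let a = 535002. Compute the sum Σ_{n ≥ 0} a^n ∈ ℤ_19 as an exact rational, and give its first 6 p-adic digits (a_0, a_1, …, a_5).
Σ a^n = 1/(1 − a) = -1/535001;  first 6 digits = (1, 0, 0, 2, 4, 0)

v_19(a) = 3 ≥ 1, so the series converges in ℤ_19 to 1/(1 − a) = 1/(1 − 535002) = -1/535001. Expand this rational in ℤ_19: compute digits iteratively via d_i = x_i mod 19, x_{i+1} = (x_i − d_i)/19. The first 6 digits are (1, 0, 0, 2, 4, 0).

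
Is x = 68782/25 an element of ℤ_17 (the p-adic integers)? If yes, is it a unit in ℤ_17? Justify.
x ∈ ℤ_17 but not a unit; v_17(x) = 3 > 0

ℤ_17 = {x ∈ ℚ_17 : v_17(x) ≥ 0} and ℤ_17^× = {x ∈ ℤ_17 : v_17(x) = 0}. Here v_17(68782/25) = v_17(num) − v_17(den) = 3; compare against these criteria.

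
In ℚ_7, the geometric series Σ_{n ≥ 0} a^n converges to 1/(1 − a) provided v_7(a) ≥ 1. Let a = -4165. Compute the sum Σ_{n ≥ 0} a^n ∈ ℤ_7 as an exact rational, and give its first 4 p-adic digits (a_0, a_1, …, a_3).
Σ a^n = 1/(1 − a) = 1/4166;  first 4 digits = (1, 0, 6, 1)

v_7(a) = 2 ≥ 1, so the series converges in ℤ_7 to 1/(1 − a) = 1/(1 − (-4165)) = 1/4166. Expand this rational in ℤ_7: compute digits iteratively via d_i = x_i mod 7, x_{i+1} = (x_i − d_i)/7. The first 4 digits are (1, 0, 6, 1).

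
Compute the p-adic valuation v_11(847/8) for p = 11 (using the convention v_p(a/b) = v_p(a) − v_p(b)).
v_11(847/8) = 2

Factor powers of 11 from the numerator and denominator of the reduced fraction: 847 = 11^2 · 7 and 8 = 11^0 · 8. Apply v_p(a/b) = v_p(a) − v_p(b): v_11(847/8) = 2 − 0 = 2.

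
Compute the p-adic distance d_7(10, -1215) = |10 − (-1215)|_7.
d_7(10, -1215) = 1/49

Step 1 — x − y = 10 − (-1215) = 1225. Step 2 — v_7(1225) = 2 (factor: 1225 = (7^2 · 25); the sign does not affect v_p). Step 3 — |x − y|_7 = 7^{-2} = 1/49.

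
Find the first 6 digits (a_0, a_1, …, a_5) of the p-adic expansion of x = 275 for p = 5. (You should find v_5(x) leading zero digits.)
(a_0, …, a_5) = (0, 0, 1, 2, 0, 0)

v_5(275) = 2, so a_0 = ... = a_1 = 0. Factor out: x = 5^2 · u with u = 11 a unit in ℤ_5. Expand u iteratively via a_{v+i} = u_i mod 5, u_{i+1} = (u_i − a_{v+i})/5:
  u_0 = 11;  a_2 = 1;  u_1 = (u_0 − 1)/5 = 2
  u_1 = 2;  a_3 = 2;  u_2 = (u_1 − 2)/5 = 0
  u_2 = 0;  a_4 = 0;  u_3 = (u_2 − 0)/5 = 0
  u_3 = 0;  a_5 = 0;  u_4 = (u_3 − 0)/5 = 0
Digits: (0, 0, 1, 2, 0, 0).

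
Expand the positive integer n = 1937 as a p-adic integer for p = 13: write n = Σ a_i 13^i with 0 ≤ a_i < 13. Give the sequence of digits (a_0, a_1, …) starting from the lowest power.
(a_0, a_1, …) = (0, 6, 11)

Repeated division by 13 gives the digits low-to-high: 1937 = 6·13^1 + 11·13^2. Digit sequence: (0, 6, 11).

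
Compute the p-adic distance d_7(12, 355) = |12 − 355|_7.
d_7(12, 355) = 1/343

Step 1 — x − y = 12 − 355 = -343. Step 2 — v_7(-343) = 3 (factor: -343 = −(7^3 · 1); the sign does not affect v_p). Step 3 — |x − y|_7 = 7^{-3} = 1/343.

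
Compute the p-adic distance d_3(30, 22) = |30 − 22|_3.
d_3(30, 22) = 1

Step 1 — x − y = 30 − 22 = 8. Step 2 — v_3(8) = 0 (factor: 8 = (3^0 · 8); the sign does not affect v_p). Step 3 — |x − y|_3 = 3^{0} = 1.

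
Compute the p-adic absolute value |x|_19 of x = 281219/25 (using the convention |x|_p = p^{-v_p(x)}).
|281219/25|_19 = 1/6859

Step 1 — compute v_19(x) by factoring powers of 19 out of the numerator and denominator: v_19(281219/25) = 3. Step 2 — apply |x|_p = p^{-v_p(x)} = 19^{-3} = 1/6859.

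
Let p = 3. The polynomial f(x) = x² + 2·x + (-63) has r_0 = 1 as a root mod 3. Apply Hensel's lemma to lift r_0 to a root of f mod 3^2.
r_1 = 7 (mod 9)

Hensel: r_{i+1} = r_i − f(r_i)·(f′(r_i))^{-1} mod 3^{i+2}, f′(x) = 2x + 2. Iterate:
  r_0 = 1 (mod 3)
  r_1 = 7 (mod 9)
Final: r = 7 satisfies f(r) ≡ 0 mod 3^2.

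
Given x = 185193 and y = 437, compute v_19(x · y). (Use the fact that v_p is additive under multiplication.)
v_19(80929341) = 4

v_p(x) = 3 (factor: 185193 = 19^3 · 27); v_p(y) = 1 (factor: 437 = 19^1 · 23). Additivity: v_p(xy) = v_p(x) + v_p(y) = 3 + 1 = 4. (Direct check: xy = 80929341 = 19^4 · (621).)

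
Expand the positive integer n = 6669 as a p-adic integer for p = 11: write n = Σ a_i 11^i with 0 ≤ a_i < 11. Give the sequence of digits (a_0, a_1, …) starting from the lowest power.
(a_0, a_1, …) = (3, 1, 0, 5)

Repeated division by 11 gives the digits low-to-high: 6669 = 3 + 1·11^1 + 5·11^3. Digit sequence: (3, 1, 0, 5).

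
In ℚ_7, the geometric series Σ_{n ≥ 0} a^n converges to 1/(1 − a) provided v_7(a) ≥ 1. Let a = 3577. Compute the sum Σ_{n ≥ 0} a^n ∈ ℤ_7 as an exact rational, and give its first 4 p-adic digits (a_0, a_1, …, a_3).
Σ a^n = 1/(1 − a) = -1/3576;  first 4 digits = (1, 0, 3, 3)

v_7(a) = 2 ≥ 1, so the series converges in ℤ_7 to 1/(1 − a) = 1/(1 − 3577) = -1/3576. Expand this rational in ℤ_7: compute digits iteratively via d_i = x_i mod 7, x_{i+1} = (x_i − d_i)/7. The first 4 digits are (1, 0, 3, 3).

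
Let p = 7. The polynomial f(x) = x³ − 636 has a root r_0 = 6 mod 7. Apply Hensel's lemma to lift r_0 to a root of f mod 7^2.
r_1 = 48 (mod 49)

Hensel: r_{i+1} = r_i − f(r_i)/f′(r_i) mod 7^{i+2}, where f′(x) = 3x². Iterate:
  r_0 = 6 (mod 7)
  r_1 = 48 (mod 49)
Final: r = 48 with f(r) ≡ 0 mod 7^2.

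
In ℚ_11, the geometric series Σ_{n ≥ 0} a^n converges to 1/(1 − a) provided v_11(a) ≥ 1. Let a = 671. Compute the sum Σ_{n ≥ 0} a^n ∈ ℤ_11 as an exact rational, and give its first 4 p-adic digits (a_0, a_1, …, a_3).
Σ a^n = 1/(1 − a) = -1/670;  first 4 digits = (1, 6, 8, 4)

v_11(a) = 1 ≥ 1, so the series converges in ℤ_11 to 1/(1 − a) = 1/(1 − 671) = -1/670. Expand this rational in ℤ_11: compute digits iteratively via d_i = x_i mod 11, x_{i+1} = (x_i − d_i)/11. The first 4 digits are (1, 6, 8, 4).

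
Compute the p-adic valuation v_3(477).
v_3(477) = 2

v_3(n) is the largest exponent k such that 3^k divides n. Factor out: 477 = 3^2 · 53. (Sign doesn't affect v_p.) So v_3(477) = 2.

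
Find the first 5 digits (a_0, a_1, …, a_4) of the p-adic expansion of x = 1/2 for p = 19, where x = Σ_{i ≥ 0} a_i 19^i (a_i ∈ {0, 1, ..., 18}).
(a_0, …, a_4) = (10, 9, 9, 9, 9)

v_19(1/2) = 0 (numerator and denominator both coprime to 19), so x ∈ ℤ_19^×. Compute digits iteratively via a_i = x_i mod 19, x_{i+1} = (x_i − a_i)/19, with x_0 = x:
  x_0 = 1/2;  a_0 = 10;  x_1 = (x_0 − 10)/19 = -1/2
  x_1 = -1/2;  a_1 = 9;  x_2 = (x_1 − 9)/19 = -1/2
  x_2 = -1/2;  a_2 = 9;  x_3 = (x_2 − 9)/19 = -1/2
  x_3 = -1/2;  a_3 = 9;  x_4 = (x_3 − 9)/19 = -1/2
  x_4 = -1/2;  a_4 = 9;  x_5 = (x_4 − 9)/19 = -1/2
Digits: (10, 9, 9, 9, 9).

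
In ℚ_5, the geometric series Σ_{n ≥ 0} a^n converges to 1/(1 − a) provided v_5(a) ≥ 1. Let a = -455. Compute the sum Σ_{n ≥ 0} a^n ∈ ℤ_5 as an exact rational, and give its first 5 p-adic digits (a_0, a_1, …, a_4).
Σ a^n = 1/(1 − a) = 1/456;  first 5 digits = (1, 4, 2, 1, 2)

v_5(a) = 1 ≥ 1, so the series converges in ℤ_5 to 1/(1 − a) = 1/(1 − (-455)) = 1/456. Expand this rational in ℤ_5: compute digits iteratively via d_i = x_i mod 5, x_{i+1} = (x_i − d_i)/5. The first 5 digits are (1, 4, 2, 1, 2).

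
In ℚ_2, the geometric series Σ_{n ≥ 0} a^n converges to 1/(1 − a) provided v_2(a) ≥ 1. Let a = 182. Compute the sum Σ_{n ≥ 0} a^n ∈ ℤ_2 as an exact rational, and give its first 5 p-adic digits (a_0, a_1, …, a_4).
Σ a^n = 1/(1 − a) = -1/181;  first 5 digits = (1, 1, 0, 0, 0)

v_2(a) = 1 ≥ 1, so the series converges in ℤ_2 to 1/(1 − a) = 1/(1 − 182) = -1/181. Expand this rational in ℤ_2: compute digits iteratively via d_i = x_i mod 2, x_{i+1} = (x_i − d_i)/2. The first 5 digits are (1, 1, 0, 0, 0).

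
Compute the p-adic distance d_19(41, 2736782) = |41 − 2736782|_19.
d_19(41, 2736782) = 1/130321

Step 1 — x − y = 41 − 2736782 = -2736741. Step 2 — v_19(-2736741) = 4 (factor: -2736741 = −(19^4 · 21); the sign does not affect v_p). Step 3 — |x − y|_19 = 19^{-4} = 1/130321.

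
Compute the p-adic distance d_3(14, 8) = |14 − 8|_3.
d_3(14, 8) = 1/3

Step 1 — x − y = 14 − 8 = 6. Step 2 — v_3(6) = 1 (factor: 6 = (3^1 · 2); the sign does not affect v_p). Step 3 — |x − y|_3 = 3^{-1} = 1/3.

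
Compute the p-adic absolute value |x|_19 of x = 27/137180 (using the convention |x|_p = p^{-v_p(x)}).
|27/137180|_19 = 6859

Step 1 — compute v_19(x) by factoring powers of 19 out of the numerator and denominator: v_19(27/137180) = -3. Step 2 — apply |x|_p = p^{-v_p(x)} = 19^{3} = 6859.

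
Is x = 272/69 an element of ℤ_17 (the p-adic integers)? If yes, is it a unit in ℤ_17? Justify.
x ∈ ℤ_17 but not a unit; v_17(x) = 1 > 0

ℤ_17 = {x ∈ ℚ_17 : v_17(x) ≥ 0} and ℤ_17^× = {x ∈ ℤ_17 : v_17(x) = 0}. Here v_17(272/69) = v_17(num) − v_17(den) = 1; compare against these criteria.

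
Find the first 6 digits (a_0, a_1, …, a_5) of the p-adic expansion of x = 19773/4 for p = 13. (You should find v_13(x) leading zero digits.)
(a_0, …, a_5) = (0, 0, 0, 12, 9, 9)

v_13(19773/4) = 3, so a_0 = ... = a_2 = 0. Factor out: x = 13^3 · u with u = 9/4 a unit in ℤ_13. Expand u iteratively via a_{v+i} = u_i mod 13, u_{i+1} = (u_i − a_{v+i})/13:
  u_0 = 9/4;  a_3 = 12;  u_1 = (u_0 − 12)/13 = -3/4
  u_1 = -3/4;  a_4 = 9;  u_2 = (u_1 − 9)/13 = -3/4
  u_2 = -3/4;  a_5 = 9;  u_3 = (u_2 − 9)/13 = -3/4
Digits: (0, 0, 0, 12, 9, 9).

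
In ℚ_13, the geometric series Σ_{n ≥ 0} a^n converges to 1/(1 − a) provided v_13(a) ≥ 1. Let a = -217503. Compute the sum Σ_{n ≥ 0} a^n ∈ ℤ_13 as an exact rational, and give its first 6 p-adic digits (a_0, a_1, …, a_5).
Σ a^n = 1/(1 − a) = 1/217504;  first 6 digits = (1, 0, 0, 5, 5, 12)

v_13(a) = 3 ≥ 1, so the series converges in ℤ_13 to 1/(1 − a) = 1/(1 − (-217503)) = 1/217504. Expand this rational in ℤ_13: compute digits iteratively via d_i = x_i mod 13, x_{i+1} = (x_i − d_i)/13. The first 6 digits are (1, 0, 0, 5, 5, 12).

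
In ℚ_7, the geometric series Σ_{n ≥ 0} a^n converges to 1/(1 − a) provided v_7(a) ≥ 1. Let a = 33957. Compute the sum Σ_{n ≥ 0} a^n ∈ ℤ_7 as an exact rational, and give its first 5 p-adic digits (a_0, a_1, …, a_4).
Σ a^n = 1/(1 − a) = -1/33956;  first 5 digits = (1, 0, 0, 1, 0)

v_7(a) = 3 ≥ 1, so the series converges in ℤ_7 to 1/(1 − a) = 1/(1 − 33957) = -1/33956. Expand this rational in ℤ_7: compute digits iteratively via d_i = x_i mod 7, x_{i+1} = (x_i − d_i)/7. The first 5 digits are (1, 0, 0, 1, 0).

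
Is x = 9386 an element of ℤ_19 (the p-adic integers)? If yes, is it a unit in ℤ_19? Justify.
x ∈ ℤ_19 but not a unit; v_19(x) = 2 > 0

ℤ_19 = {x ∈ ℚ_19 : v_19(x) ≥ 0} and ℤ_19^× = {x ∈ ℤ_19 : v_19(x) = 0}. Here v_19(9386) = v_19(num) − v_19(den) = 2; compare against these criteria.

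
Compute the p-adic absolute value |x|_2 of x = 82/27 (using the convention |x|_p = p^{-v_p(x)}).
|82/27|_2 = 1/2

Step 1 — compute v_2(x) by factoring powers of 2 out of the numerator and denominator: v_2(82/27) = 1. Step 2 — apply |x|_p = p^{-v_p(x)} = 2^{-1} = 1/2.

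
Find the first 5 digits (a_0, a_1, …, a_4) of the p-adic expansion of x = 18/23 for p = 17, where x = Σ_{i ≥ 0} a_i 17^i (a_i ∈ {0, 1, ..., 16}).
(a_0, …, a_4) = (3, 8, 1, 11, 6)

v_17(18/23) = 0 (numerator and denominator both coprime to 17), so x ∈ ℤ_17^×. Compute digits iteratively via a_i = x_i mod 17, x_{i+1} = (x_i − a_i)/17, with x_0 = x:
  x_0 = 18/23;  a_0 = 3;  x_1 = (x_0 − 3)/17 = -3/23
  x_1 = -3/23;  a_1 = 8;  x_2 = (x_1 − 8)/17 = -11/23
  x_2 = -11/23;  a_2 = 1;  x_3 = (x_2 − 1)/17 = -2/23
  x_3 = -2/23;  a_3 = 11;  x_4 = (x_3 − 11)/17 = -15/23
  x_4 = -15/23;  a_4 = 6;  x_5 = (x_4 − 6)/17 = -9/23
Digits: (3, 8, 1, 11, 6).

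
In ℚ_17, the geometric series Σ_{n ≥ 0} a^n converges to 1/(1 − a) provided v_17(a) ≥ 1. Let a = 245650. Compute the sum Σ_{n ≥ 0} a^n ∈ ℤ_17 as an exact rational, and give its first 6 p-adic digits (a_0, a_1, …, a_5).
Σ a^n = 1/(1 − a) = -1/245649;  first 6 digits = (1, 0, 0, 16, 2, 0)

v_17(a) = 3 ≥ 1, so the series converges in ℤ_17 to 1/(1 − a) = 1/(1 − 245650) = -1/245649. Expand this rational in ℤ_17: compute digits iteratively via d_i = x_i mod 17, x_{i+1} = (x_i − d_i)/17. The first 6 digits are (1, 0, 0, 16, 2, 0).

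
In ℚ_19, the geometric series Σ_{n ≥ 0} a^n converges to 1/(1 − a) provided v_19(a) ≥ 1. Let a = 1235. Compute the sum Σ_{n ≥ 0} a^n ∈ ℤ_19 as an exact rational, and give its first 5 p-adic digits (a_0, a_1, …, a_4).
Σ a^n = 1/(1 − a) = -1/1234;  first 5 digits = (1, 8, 10, 12, 17)

v_19(a) = 1 ≥ 1, so the series converges in ℤ_19 to 1/(1 − a) = 1/(1 − 1235) = -1/1234. Expand this rational in ℤ_19: compute digits iteratively via d_i = x_i mod 19, x_{i+1} = (x_i − d_i)/19. The first 5 digits are (1, 8, 10, 12, 17).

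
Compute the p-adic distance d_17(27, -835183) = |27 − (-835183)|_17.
d_17(27, -835183) = 1/83521

Step 1 — x − y = 27 − (-835183) = 835210. Step 2 — v_17(835210) = 4 (factor: 835210 = (17^4 · 10); the sign does not affect v_p). Step 3 — |x − y|_17 = 17^{-4} = 1/83521.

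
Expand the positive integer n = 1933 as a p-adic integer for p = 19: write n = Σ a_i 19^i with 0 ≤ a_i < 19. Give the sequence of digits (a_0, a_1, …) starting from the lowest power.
(a_0, a_1, …) = (14, 6, 5)

Repeated division by 19 gives the digits low-to-high: 1933 = 14 + 6·19^1 + 5·19^2. Digit sequence: (14, 6, 5).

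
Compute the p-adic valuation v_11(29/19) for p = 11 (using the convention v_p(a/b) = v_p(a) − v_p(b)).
v_11(29/19) = 0

Factor powers of 11 from the numerator and denominator of the reduced fraction: 29 = 11^0 · 29 and 19 = 11^0 · 19. Apply v_p(a/b) = v_p(a) − v_p(b): v_11(29/19) = 0 − 0 = 0.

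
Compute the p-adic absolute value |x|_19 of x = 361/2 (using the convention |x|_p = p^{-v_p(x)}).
|361/2|_19 = 1/361

Step 1 — compute v_19(x) by factoring powers of 19 out of the numerator and denominator: v_19(361/2) = 2. Step 2 — apply |x|_p = p^{-v_p(x)} = 19^{-2} = 1/361.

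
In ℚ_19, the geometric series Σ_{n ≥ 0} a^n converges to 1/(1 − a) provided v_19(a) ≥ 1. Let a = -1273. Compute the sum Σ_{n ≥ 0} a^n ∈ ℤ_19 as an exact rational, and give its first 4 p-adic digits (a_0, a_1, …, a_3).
Σ a^n = 1/(1 − a) = 1/1274;  first 4 digits = (1, 9, 1, 15)

v_19(a) = 1 ≥ 1, so the series converges in ℤ_19 to 1/(1 − a) = 1/(1 − (-1273)) = 1/1274. Expand this rational in ℤ_19: compute digits iteratively via d_i = x_i mod 19, x_{i+1} = (x_i − d_i)/19. The first 4 digits are (1, 9, 1, 15).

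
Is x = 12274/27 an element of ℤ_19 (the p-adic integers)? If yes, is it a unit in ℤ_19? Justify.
x ∈ ℤ_19 but not a unit; v_19(x) = 2 > 0

ℤ_19 = {x ∈ ℚ_19 : v_19(x) ≥ 0} and ℤ_19^× = {x ∈ ℤ_19 : v_19(x) = 0}. Here v_19(12274/27) = v_19(num) − v_19(den) = 2; compare against these criteria.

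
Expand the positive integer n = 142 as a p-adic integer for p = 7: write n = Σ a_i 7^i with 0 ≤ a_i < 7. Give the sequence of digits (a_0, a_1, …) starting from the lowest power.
(a_0, a_1, …) = (2, 6, 2)

Repeated division by 7 gives the digits low-to-high: 142 = 2 + 6·7^1 + 2·7^2. Digit sequence: (2, 6, 2).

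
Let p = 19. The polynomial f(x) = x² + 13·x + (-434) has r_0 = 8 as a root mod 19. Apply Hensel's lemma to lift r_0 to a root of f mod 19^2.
r_1 = 179 (mod 361)

Hensel: r_{i+1} = r_i − f(r_i)·(f′(r_i))^{-1} mod 19^{i+2}, f′(x) = 2x + 13. Iterate:
  r_0 = 8 (mod 19)
  r_1 = 179 (mod 361)
Final: r = 179 satisfies f(r) ≡ 0 mod 19^2.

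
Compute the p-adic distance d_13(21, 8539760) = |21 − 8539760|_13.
d_13(21, 8539760) = 1/371293

Step 1 — x − y = 21 − 8539760 = -8539739. Step 2 — v_13(-8539739) = 5 (factor: -8539739 = −(13^5 · 23); the sign does not affect v_p). Step 3 — |x − y|_13 = 13^{-5} = 1/371293.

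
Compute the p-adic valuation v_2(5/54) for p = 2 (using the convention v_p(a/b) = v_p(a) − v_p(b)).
v_2(5/54) = -1

Factor powers of 2 from the numerator and denominator of the reduced fraction: 5 = 2^0 · 5 and 54 = 2^1 · 27. Apply v_p(a/b) = v_p(a) − v_p(b): v_2(5/54) = 0 − 1 = -1.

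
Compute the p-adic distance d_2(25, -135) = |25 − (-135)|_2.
d_2(25, -135) = 1/32

Step 1 — x − y = 25 − (-135) = 160. Step 2 — v_2(160) = 5 (factor: 160 = (2^5 · 5); the sign does not affect v_p). Step 3 — |x − y|_2 = 2^{-5} = 1/32.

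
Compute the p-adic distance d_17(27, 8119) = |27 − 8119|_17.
d_17(27, 8119) = 1/289

Step 1 — x − y = 27 − 8119 = -8092. Step 2 — v_17(-8092) = 2 (factor: -8092 = −(17^2 · 28); the sign does not affect v_p). Step 3 — |x − y|_17 = 17^{-2} = 1/289.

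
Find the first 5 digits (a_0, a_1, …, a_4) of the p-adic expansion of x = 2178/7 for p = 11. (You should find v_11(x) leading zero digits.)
(a_0, …, a_4) = (0, 0, 1, 8, 4)

v_11(2178/7) = 2, so a_0 = ... = a_1 = 0. Factor out: x = 11^2 · u with u = 18/7 a unit in ℤ_11. Expand u iteratively via a_{v+i} = u_i mod 11, u_{i+1} = (u_i − a_{v+i})/11:
  u_0 = 18/7;  a_2 = 1;  u_1 = (u_0 − 1)/11 = 1/7
  u_1 = 1/7;  a_3 = 8;  u_2 = (u_1 − 8)/11 = -5/7
  u_2 = -5/7;  a_4 = 4;  u_3 = (u_2 − 4)/11 = -3/7
Digits: (0, 0, 1, 8, 4).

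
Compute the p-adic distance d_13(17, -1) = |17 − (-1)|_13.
d_13(17, -1) = 1

Step 1 — x − y = 17 − (-1) = 18. Step 2 — v_13(18) = 0 (factor: 18 = (13^0 · 18); the sign does not affect v_p). Step 3 — |x − y|_13 = 13^{0} = 1.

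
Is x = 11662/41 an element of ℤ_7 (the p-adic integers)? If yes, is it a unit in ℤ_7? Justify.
x ∈ ℤ_7 but not a unit; v_7(x) = 3 > 0

ℤ_7 = {x ∈ ℚ_7 : v_7(x) ≥ 0} and ℤ_7^× = {x ∈ ℤ_7 : v_7(x) = 0}. Here v_7(11662/41) = v_7(num) − v_7(den) = 3; compare against these criteria.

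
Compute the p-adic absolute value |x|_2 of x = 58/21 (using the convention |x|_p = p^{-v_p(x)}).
|58/21|_2 = 1/2

Step 1 — compute v_2(x) by factoring powers of 2 out of the numerator and denominator: v_2(58/21) = 1. Step 2 — apply |x|_p = p^{-v_p(x)} = 2^{-1} = 1/2.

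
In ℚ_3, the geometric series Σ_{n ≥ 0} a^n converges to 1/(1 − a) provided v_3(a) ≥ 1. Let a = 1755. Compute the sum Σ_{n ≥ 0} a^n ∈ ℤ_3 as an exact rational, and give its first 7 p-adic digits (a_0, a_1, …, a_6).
Σ a^n = 1/(1 − a) = -1/1754;  first 7 digits = (1, 0, 0, 2, 0, 1, 0)

v_3(a) = 3 ≥ 1, so the series converges in ℤ_3 to 1/(1 − a) = 1/(1 − 1755) = -1/1754. Expand this rational in ℤ_3: compute digits iteratively via d_i = x_i mod 3, x_{i+1} = (x_i − d_i)/3. The first 7 digits are (1, 0, 0, 2, 0, 1, 0).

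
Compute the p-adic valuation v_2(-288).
v_2(-288) = 5

v_2(n) is the largest exponent k such that 2^k divides n. Factor out: -288 = -2^5 · 9. (Sign doesn't affect v_p.) So v_2(-288) = 5.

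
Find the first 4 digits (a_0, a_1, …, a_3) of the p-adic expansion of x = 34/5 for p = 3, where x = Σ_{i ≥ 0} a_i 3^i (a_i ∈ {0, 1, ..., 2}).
(a_0, …, a_3) = (2, 1, 2, 0)

v_3(34/5) = 0 (numerator and denominator both coprime to 3), so x ∈ ℤ_3^×. Compute digits iteratively via a_i = x_i mod 3, x_{i+1} = (x_i − a_i)/3, with x_0 = x:
  x_0 = 34/5;  a_0 = 2;  x_1 = (x_0 − 2)/3 = 8/5
  x_1 = 8/5;  a_1 = 1;  x_2 = (x_1 − 1)/3 = 1/5
  x_2 = 1/5;  a_2 = 2;  x_3 = (x_2 − 2)/3 = -3/5
  x_3 = -3/5;  a_3 = 0;  x_4 = (x_3 − 0)/3 = -1/5
Digits: (2, 1, 2, 0).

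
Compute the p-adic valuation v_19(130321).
v_19(130321) = 4

v_19(n) is the largest exponent k such that 19^k divides n. Factor out: 130321 = 19^4 · 1. (Sign doesn't affect v_p.) So v_19(130321) = 4.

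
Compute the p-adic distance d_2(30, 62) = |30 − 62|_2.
d_2(30, 62) = 1/32

Step 1 — x − y = 30 − 62 = -32. Step 2 — v_2(-32) = 5 (factor: -32 = −(2^5 · 1); the sign does not affect v_p). Step 3 — |x − y|_2 = 2^{-5} = 1/32.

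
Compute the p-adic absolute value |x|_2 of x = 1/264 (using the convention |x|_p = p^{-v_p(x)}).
|1/264|_2 = 8

Step 1 — compute v_2(x) by factoring powers of 2 out of the numerator and denominator: v_2(1/264) = -3. Step 2 — apply |x|_p = p^{-v_p(x)} = 2^{3} = 8.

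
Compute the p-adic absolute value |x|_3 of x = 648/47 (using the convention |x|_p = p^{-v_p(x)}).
|648/47|_3 = 1/81

Step 1 — compute v_3(x) by factoring powers of 3 out of the numerator and denominator: v_3(648/47) = 4. Step 2 — apply |x|_p = p^{-v_p(x)} = 3^{-4} = 1/81.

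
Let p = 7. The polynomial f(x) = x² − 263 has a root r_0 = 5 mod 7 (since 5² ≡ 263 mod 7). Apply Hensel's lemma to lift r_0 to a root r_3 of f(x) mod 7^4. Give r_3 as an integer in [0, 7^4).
r_3 = 901 (mod 2401)

Hensel's recurrence: r_{i+1} = r_i − f(r_i)·(f′(r_i))^{-1} mod 7^{i+2}, with f′(x) = 2x. Iterate:
  r_0 = 5 (mod 7)
  r_1 = 19 (mod 49)
  r_2 = 215 (mod 343)
  r_3 = 901 (mod 2401)
Final: r_3 = 901, and one checks f(r_3) ≡ 0 mod 7^4.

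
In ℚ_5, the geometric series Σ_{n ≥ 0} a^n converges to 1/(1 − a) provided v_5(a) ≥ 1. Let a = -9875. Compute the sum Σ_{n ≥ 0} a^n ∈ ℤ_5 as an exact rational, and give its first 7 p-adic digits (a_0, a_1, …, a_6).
Σ a^n = 1/(1 − a) = 1/9876;  first 7 digits = (1, 0, 0, 1, 4, 1, 0)

v_5(a) = 3 ≥ 1, so the series converges in ℤ_5 to 1/(1 − a) = 1/(1 − (-9875)) = 1/9876. Expand this rational in ℤ_5: compute digits iteratively via d_i = x_i mod 5, x_{i+1} = (x_i − d_i)/5. The first 7 digits are (1, 0, 0, 1, 4, 1, 0).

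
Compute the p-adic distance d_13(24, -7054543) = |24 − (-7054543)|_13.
d_13(24, -7054543) = 1/371293

Step 1 — x − y = 24 − (-7054543) = 7054567. Step 2 — v_13(7054567) = 5 (factor: 7054567 = (13^5 · 19); the sign does not affect v_p). Step 3 — |x − y|_13 = 13^{-5} = 1/371293.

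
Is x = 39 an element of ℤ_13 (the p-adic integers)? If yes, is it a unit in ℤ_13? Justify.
x ∈ ℤ_13 but not a unit; v_13(x) = 1 > 0

ℤ_13 = {x ∈ ℚ_13 : v_13(x) ≥ 0} and ℤ_13^× = {x ∈ ℤ_13 : v_13(x) = 0}. Here v_13(39) = v_13(num) − v_13(den) = 1; compare against these criteria.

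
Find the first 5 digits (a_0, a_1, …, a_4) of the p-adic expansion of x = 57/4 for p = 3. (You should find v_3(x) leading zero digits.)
(a_0, …, a_4) = (0, 1, 2, 2, 0)

v_3(57/4) = 1, so a_0 = ... = a_0 = 0. Factor out: x = 3^1 · u with u = 19/4 a unit in ℤ_3. Expand u iteratively via a_{v+i} = u_i mod 3, u_{i+1} = (u_i − a_{v+i})/3:
  u_0 = 19/4;  a_1 = 1;  u_1 = (u_0 − 1)/3 = 5/4
  u_1 = 5/4;  a_2 = 2;  u_2 = (u_1 − 2)/3 = -1/4
  u_2 = -1/4;  a_3 = 2;  u_3 = (u_2 − 2)/3 = -3/4
  u_3 = -3/4;  a_4 = 0;  u_4 = (u_3 − 0)/3 = -1/4
Digits: (0, 1, 2, 2, 0).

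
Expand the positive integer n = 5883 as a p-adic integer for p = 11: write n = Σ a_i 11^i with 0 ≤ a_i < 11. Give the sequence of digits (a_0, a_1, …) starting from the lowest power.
(a_0, a_1, …) = (9, 6, 4, 4)

Repeated division by 11 gives the digits low-to-high: 5883 = 9 + 6·11^1 + 4·11^2 + 4·11^3. Digit sequence: (9, 6, 4, 4).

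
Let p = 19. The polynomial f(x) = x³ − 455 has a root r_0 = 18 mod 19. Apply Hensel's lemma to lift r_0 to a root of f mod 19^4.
r_3 = 98704 (mod 130321)

Hensel: r_{i+1} = r_i − f(r_i)/f′(r_i) mod 19^{i+2}, where f′(x) = 3x². Iterate:
  r_0 = 18 (mod 19)
  r_1 = 151 (mod 361)
  r_2 = 2678 (mod 6859)
  r_3 = 98704 (mod 130321)
Final: r = 98704 with f(r) ≡ 0 mod 19^4.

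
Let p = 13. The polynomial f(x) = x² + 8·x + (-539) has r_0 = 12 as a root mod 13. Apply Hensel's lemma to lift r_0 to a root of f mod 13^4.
r_3 = 5667 (mod 28561)

Hensel: r_{i+1} = r_i − f(r_i)·(f′(r_i))^{-1} mod 13^{i+2}, f′(x) = 2x + 8. Iterate:
  r_0 = 12 (mod 13)
  r_1 = 90 (mod 169)
  r_2 = 1273 (mod 2197)
  r_3 = 5667 (mod 28561)
Final: r = 5667 satisfies f(r) ≡ 0 mod 13^4.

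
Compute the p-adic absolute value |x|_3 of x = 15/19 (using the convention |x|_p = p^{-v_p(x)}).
|15/19|_3 = 1/3

Step 1 — compute v_3(x) by factoring powers of 3 out of the numerator and denominator: v_3(15/19) = 1. Step 2 — apply |x|_p = p^{-v_p(x)} = 3^{-1} = 1/3.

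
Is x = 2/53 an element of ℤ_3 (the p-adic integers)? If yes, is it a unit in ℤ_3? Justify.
x ∈ ℤ_3^× (unit); v_3(x) = 0

ℤ_3 = {x ∈ ℚ_3 : v_3(x) ≥ 0} and ℤ_3^× = {x ∈ ℤ_3 : v_3(x) = 0}. Here v_3(2/53) = v_3(num) − v_3(den) = 0; compare against these criteria.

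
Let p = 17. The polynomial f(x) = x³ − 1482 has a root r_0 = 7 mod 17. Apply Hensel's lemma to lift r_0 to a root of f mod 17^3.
r_2 = 1214 (mod 4913)

Hensel: r_{i+1} = r_i − f(r_i)/f′(r_i) mod 17^{i+2}, where f′(x) = 3x². Iterate:
  r_0 = 7 (mod 17)
  r_1 = 58 (mod 289)
  r_2 = 1214 (mod 4913)
Final: r = 1214 with f(r) ≡ 0 mod 17^3.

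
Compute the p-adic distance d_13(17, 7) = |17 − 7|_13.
d_13(17, 7) = 1

Step 1 — x − y = 17 − 7 = 10. Step 2 — v_13(10) = 0 (factor: 10 = (13^0 · 10); the sign does not affect v_p). Step 3 — |x − y|_13 = 13^{0} = 1.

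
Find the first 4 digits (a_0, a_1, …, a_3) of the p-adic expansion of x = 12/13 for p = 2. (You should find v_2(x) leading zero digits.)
(a_0, …, a_3) = (0, 0, 1, 1)

v_2(12/13) = 2, so a_0 = ... = a_1 = 0. Factor out: x = 2^2 · u with u = 3/13 a unit in ℤ_2. Expand u iteratively via a_{v+i} = u_i mod 2, u_{i+1} = (u_i − a_{v+i})/2:
  u_0 = 3/13;  a_2 = 1;  u_1 = (u_0 − 1)/2 = -5/13
  u_1 = -5/13;  a_3 = 1;  u_2 = (u_1 − 1)/2 = -9/13
Digits: (0, 0, 1, 1).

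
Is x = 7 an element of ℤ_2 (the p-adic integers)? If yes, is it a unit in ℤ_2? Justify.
x ∈ ℤ_2^× (unit); v_2(x) = 0

ℤ_2 = {x ∈ ℚ_2 : v_2(x) ≥ 0} and ℤ_2^× = {x ∈ ℤ_2 : v_2(x) = 0}. Here v_2(7) = v_2(num) − v_2(den) = 0; compare against these criteria.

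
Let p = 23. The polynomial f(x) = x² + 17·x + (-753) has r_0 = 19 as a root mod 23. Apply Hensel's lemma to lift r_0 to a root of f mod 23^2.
r_1 = 203 (mod 529)

Hensel: r_{i+1} = r_i − f(r_i)·(f′(r_i))^{-1} mod 23^{i+2}, f′(x) = 2x + 17. Iterate:
  r_0 = 19 (mod 23)
  r_1 = 203 (mod 529)
Final: r = 203 satisfies f(r) ≡ 0 mod 23^2.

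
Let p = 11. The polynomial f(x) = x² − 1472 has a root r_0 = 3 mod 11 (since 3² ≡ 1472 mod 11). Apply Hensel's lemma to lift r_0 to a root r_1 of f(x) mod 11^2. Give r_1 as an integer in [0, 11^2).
r_1 = 25 (mod 121)

Hensel's recurrence: r_{i+1} = r_i − f(r_i)·(f′(r_i))^{-1} mod 11^{i+2}, with f′(x) = 2x. Iterate:
  r_0 = 3 (mod 11)
  r_1 = 25 (mod 121)
Final: r_1 = 25, and one checks f(r_1) ≡ 0 mod 11^2.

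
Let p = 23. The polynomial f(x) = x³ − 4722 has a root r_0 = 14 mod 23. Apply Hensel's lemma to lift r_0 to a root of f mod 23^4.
r_3 = 39597 (mod 279841)

Hensel: r_{i+1} = r_i − f(r_i)/f′(r_i) mod 23^{i+2}, where f′(x) = 3x². Iterate:
  r_0 = 14 (mod 23)
  r_1 = 451 (mod 529)
  r_2 = 3096 (mod 12167)
  r_3 = 39597 (mod 279841)
Final: r = 39597 with f(r) ≡ 0 mod 23^4.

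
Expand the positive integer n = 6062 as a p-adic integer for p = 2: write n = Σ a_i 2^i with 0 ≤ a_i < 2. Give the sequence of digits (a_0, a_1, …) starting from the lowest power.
(a_0, a_1, …) = (0, 1, 1, 1, 0, 1, 0, 1, 1, 1, 1, 0, 1)

Repeated division by 2 gives the digits low-to-high: 6062 = 1·2^1 + 1·2^2 + 1·2^3 + 1·2^5 + 1·2^7 + 1·2^8 + 1·2^9 + 1·2^10 + 1·2^12. Digit sequence: (0, 1, 1, 1, 0, 1, 0, 1, 1, 1, 1, 0, 1).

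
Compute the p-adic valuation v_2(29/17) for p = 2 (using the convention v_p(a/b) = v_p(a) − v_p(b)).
v_2(29/17) = 0

Factor powers of 2 from the numerator and denominator of the reduced fraction: 29 = 2^0 · 29 and 17 = 2^0 · 17. Apply v_p(a/b) = v_p(a) − v_p(b): v_2(29/17) = 0 − 0 = 0.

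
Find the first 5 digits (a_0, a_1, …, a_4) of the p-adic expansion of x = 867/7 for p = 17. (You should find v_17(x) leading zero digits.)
(a_0, …, a_4) = (0, 0, 15, 4, 7)

v_17(867/7) = 2, so a_0 = ... = a_1 = 0. Factor out: x = 17^2 · u with u = 3/7 a unit in ℤ_17. Expand u iteratively via a_{v+i} = u_i mod 17, u_{i+1} = (u_i − a_{v+i})/17:
  u_0 = 3/7;  a_2 = 15;  u_1 = (u_0 − 15)/17 = -6/7
  u_1 = -6/7;  a_3 = 4;  u_2 = (u_1 − 4)/17 = -2/7
  u_2 = -2/7;  a_4 = 7;  u_3 = (u_2 − 7)/17 = -3/7
Digits: (0, 0, 15, 4, 7).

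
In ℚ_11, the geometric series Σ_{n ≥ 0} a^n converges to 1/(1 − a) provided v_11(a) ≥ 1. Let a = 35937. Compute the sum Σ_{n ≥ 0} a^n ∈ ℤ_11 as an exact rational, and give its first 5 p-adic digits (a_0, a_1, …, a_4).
Σ a^n = 1/(1 − a) = -1/35936;  first 5 digits = (1, 0, 0, 5, 2)

v_11(a) = 3 ≥ 1, so the series converges in ℤ_11 to 1/(1 − a) = 1/(1 − 35937) = -1/35936. Expand this rational in ℤ_11: compute digits iteratively via d_i = x_i mod 11, x_{i+1} = (x_i − d_i)/11. The first 5 digits are (1, 0, 0, 5, 2).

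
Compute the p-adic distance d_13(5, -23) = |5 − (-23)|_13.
d_13(5, -23) = 1

Step 1 — x − y = 5 − (-23) = 28. Step 2 — v_13(28) = 0 (factor: 28 = (13^0 · 28); the sign does not affect v_p). Step 3 — |x − y|_13 = 13^{0} = 1.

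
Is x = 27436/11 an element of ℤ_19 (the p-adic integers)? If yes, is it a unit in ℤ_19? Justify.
x ∈ ℤ_19 but not a unit; v_19(x) = 3 > 0

ℤ_19 = {x ∈ ℚ_19 : v_19(x) ≥ 0} and ℤ_19^× = {x ∈ ℤ_19 : v_19(x) = 0}. Here v_19(27436/11) = v_19(num) − v_19(den) = 3; compare against these criteria.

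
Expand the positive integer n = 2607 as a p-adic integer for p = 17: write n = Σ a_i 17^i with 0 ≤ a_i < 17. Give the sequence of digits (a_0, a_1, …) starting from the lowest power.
(a_0, a_1, …) = (6, 0, 9)

Repeated division by 17 gives the digits low-to-high: 2607 = 6 + 9·17^2. Digit sequence: (6, 0, 9).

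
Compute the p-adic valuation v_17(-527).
v_17(-527) = 1

v_17(n) is the largest exponent k such that 17^k divides n. Factor out: -527 = -17^1 · 31. (Sign doesn't affect v_p.) So v_17(-527) = 1.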